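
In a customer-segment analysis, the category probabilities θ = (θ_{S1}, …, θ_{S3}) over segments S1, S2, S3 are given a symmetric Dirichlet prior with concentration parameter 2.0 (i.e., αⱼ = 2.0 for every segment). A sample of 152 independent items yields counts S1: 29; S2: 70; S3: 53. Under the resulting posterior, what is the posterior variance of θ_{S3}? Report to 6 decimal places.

0.001427

The Dirichlet prior is conjugate to the Multinomial likelihood: each posterior αⱼ = prior αⱼ + observed count nⱼ.
Posterior concentration: (31.0, 72.0, 55.0), total = 158.0.
Var[θ_j] = α_j(Σα−α_j)/((Σα)²(Σα+1)) = 55.0·103.0/(158.0²·159.0) = 0.001427.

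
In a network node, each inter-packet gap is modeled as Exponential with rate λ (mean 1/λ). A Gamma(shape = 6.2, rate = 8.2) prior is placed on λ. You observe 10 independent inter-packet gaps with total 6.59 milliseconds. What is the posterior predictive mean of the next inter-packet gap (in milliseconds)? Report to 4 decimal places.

With a Gamma(shape α, rate β) prior on the exponential rate λ, the posterior after n observations with total T = Σxᵢ is Gamma(α+n, β+T).
Posterior: Gamma(6.2+10, 8.2+6.59) = Gamma(16.2, 14.79).
The predictive distribution for the next observation is Lomax; its mean is β/(α−1) = 14.79/15.2 = 0.9730.

0.9730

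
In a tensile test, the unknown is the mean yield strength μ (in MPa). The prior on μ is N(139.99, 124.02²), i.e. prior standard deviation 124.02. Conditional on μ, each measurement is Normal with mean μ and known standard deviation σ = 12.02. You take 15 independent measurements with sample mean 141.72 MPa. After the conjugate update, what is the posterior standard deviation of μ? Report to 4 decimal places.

For Normal data with known variance σ², a Normal(μ₀, σ₀²) prior on μ is conjugate. Posterior precision = 1/σ₀² + n/σ²; posterior mean is the precision-weighted average of μ₀ and x̄.
σ₀² = 124.02² = 15380.9604, σ² = 12.02² = 144.4804; σ² + n·σ₀² = 144.4804 + 15·15380.9604 = 230858.8864.
Posterior precision = 1/σ₀² + n/σ² = 1/15380.9604 + 15/144.4804 = (σ² + n·σ₀²)/(σ₀²σ²) = 230858.8864/(15380.9604·144.4804); posterior variance σₙ² = σ₀²σ²/(σ² + n·σ₀²) = 15380.9604·144.4804/230858.8864 = 9.625999.
Posterior SD = √σₙ² = √(15380.9604·144.4804/230858.8864) = 3.1026.

3.1026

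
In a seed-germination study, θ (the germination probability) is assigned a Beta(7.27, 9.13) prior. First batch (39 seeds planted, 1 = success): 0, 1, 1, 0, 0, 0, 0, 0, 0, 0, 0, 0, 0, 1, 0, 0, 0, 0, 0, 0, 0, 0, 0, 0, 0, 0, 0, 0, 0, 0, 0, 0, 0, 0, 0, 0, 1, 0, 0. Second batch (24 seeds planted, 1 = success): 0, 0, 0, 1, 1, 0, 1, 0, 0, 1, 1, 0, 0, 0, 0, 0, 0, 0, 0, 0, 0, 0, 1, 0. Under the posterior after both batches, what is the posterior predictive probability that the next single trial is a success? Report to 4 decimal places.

0.2175

The Beta prior is conjugate to a Binomial/Bernoulli likelihood; the update adds successes to α and failures to β.
After batch 1: Beta(7.27+4, 9.13+35) = Beta(11.27, 44.13).
After batch 2: Beta(11.27+6, 44.13+18) = Beta(17.27, 62.13).
For a single future Bernoulli trial, P(success | data) = α/(α+β) = 0.2175.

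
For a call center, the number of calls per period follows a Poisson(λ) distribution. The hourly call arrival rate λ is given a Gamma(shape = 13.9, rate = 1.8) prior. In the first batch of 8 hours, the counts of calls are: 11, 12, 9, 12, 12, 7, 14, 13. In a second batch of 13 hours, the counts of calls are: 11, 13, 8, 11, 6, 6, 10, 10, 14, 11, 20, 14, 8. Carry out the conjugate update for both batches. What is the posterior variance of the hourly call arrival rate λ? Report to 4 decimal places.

With a Gamma(shape α, rate β) prior, the Poisson likelihood is conjugate: the posterior is Gamma(α + ΣXᵢ, β + n).
Batch 1: sum of counts S = 90 over n = 8 hours.
After batch 1: Gamma(α+S, β+n) = Gamma(13.9+90, 1.8+8) = Gamma(103.9, 9.8).
Batch 2: sum of counts S = 142 over n = 13 hours.
After batch 2: Gamma(α+S, β+n) = Gamma(103.9+142, 9.8+13) = Gamma(245.9, 22.8).
Var = α/β² = 245.9/22.8² = 0.4730.

0.4730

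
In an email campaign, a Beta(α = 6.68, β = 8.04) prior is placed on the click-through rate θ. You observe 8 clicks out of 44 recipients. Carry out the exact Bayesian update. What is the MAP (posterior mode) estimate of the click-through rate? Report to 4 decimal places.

0.2412

The Beta prior is conjugate to a Binomial/Bernoulli likelihood; the update adds successes to α and failures to β.
Posterior: Beta(α+k, β+n−k) = Beta(6.68+8, 8.04+36) = Beta(14.68, 44.04).
Mode of Beta(a,b) for a,b>1 is (a−1)/(a+b−2) = 13.68/56.72 = 0.2412.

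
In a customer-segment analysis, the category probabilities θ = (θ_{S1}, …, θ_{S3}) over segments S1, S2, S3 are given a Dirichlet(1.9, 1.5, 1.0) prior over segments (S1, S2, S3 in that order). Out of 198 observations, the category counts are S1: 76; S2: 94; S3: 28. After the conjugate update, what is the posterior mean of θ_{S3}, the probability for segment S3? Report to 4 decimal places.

The Dirichlet prior is conjugate to the Multinomial likelihood: each posterior αⱼ = prior αⱼ + observed count nⱼ.
Posterior concentration: (77.9, 95.5, 29.0), total = 202.4.
E[θ_{S3}|data] = α_{S3}/Σα = 29.0/202.4 = 0.1433.

0.1433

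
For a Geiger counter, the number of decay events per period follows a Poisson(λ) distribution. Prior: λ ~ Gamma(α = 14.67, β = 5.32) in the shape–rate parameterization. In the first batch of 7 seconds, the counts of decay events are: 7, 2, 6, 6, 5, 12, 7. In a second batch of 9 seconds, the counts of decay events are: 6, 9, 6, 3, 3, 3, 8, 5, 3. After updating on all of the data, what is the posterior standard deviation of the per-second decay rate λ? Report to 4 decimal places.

0.4822

With a Gamma(shape α, rate β) prior, the Poisson likelihood is conjugate: the posterior is Gamma(α + ΣXᵢ, β + n).
Batch 1: sum of counts S = 45 over n = 7 seconds.
After batch 1: Gamma(α+S, β+n) = Gamma(14.67+45, 5.32+7) = Gamma(59.67, 12.32).
Batch 2: sum of counts S = 46 over n = 9 seconds.
After batch 2: Gamma(α+S, β+n) = Gamma(59.67+46, 12.32+9) = Gamma(105.67, 21.32).
SD = √α/β = √105.67/21.32 = 0.4822.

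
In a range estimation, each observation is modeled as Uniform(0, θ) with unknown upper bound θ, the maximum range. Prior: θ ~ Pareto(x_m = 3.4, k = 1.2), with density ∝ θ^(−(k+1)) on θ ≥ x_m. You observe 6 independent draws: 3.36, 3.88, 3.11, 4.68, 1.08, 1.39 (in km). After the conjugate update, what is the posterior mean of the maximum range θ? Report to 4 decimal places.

5.4348

A Pareto(scale x_m, shape k) prior on the upper bound θ of Uniform(0, θ) is conjugate: posterior is Pareto(max(x_m, max xᵢ), k + n).
Sample maximum = 4.68; prior scale x_m = 3.4 → posterior scale = max = 4.68.
Posterior shape = 1.2 + 6 = 7.2.
E[θ|data] = k·x_m/(k−1) = 7.2·4.68/6.2 = 5.4348.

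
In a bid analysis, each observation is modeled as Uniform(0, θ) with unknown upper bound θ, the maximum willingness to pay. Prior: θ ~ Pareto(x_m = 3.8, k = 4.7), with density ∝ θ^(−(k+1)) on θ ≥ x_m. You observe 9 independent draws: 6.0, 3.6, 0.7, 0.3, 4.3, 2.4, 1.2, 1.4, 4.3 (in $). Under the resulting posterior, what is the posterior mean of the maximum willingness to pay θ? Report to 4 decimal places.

6.4724

A Pareto(scale x_m, shape k) prior on the upper bound θ of Uniform(0, θ) is conjugate: posterior is Pareto(max(x_m, max xᵢ), k + n).
Sample maximum = 6.0; prior scale x_m = 3.8 → posterior scale = max = 6.0.
Posterior shape = 4.7 + 9 = 13.7.
E[θ|data] = k·x_m/(k−1) = 13.7·6.0/12.7 = 6.4724.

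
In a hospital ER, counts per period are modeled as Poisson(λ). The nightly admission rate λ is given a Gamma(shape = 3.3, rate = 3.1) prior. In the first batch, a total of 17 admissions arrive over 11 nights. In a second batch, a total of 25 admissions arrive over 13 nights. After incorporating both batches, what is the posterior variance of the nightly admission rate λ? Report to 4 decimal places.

With a Gamma(shape α, rate β) prior, the Poisson likelihood is conjugate: the posterior is Gamma(α + ΣXᵢ, β + n).
After batch 1: Gamma(α+S, β+n) = Gamma(3.3+17, 3.1+11) = Gamma(20.3, 14.1).
After batch 2: Gamma(α+S, β+n) = Gamma(20.3+25, 14.1+13) = Gamma(45.3, 27.1).
Var = α/β² = 45.3/27.1² = 0.0617.

0.0617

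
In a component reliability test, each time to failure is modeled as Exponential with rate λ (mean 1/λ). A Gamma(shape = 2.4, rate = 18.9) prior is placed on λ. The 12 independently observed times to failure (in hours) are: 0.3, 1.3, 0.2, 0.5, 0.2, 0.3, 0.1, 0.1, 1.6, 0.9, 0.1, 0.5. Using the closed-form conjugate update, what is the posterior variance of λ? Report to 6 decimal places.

0.023040

With a Gamma(shape α, rate β) prior on the exponential rate λ, the posterior after n observations with total T = Σxᵢ is Gamma(α+n, β+T).
Sum of observations T = 6.1 hours; n = 12.
Posterior: Gamma(2.4+12, 18.9+6.1) = Gamma(14.4, 25.0).
Var = α/β² = 0.023040.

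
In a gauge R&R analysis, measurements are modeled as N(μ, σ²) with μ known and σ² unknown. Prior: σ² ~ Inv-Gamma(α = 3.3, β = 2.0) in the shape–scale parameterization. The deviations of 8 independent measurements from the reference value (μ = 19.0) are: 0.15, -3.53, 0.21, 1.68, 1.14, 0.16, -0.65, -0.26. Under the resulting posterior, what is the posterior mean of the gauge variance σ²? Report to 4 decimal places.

1.6798

With known mean μ and an Inverse-Gamma(α, β) prior on σ², the Normal likelihood is conjugate: posterior is Inv-Gamma(α + n/2, β + Σ(xᵢ−μ)²/2).
Σ(xᵢ−μ)² = (0.15)² + (-3.53)² + (0.21)² + (1.68)² + (1.14)² + (0.16)² + (-0.65)² + (-0.26)² = 17.1652.
Posterior: Inv-Gamma(3.3 + 8/2, 2.0 + 17.1652/2) = Inv-Gamma(7.30, 10.58260).
E[σ²|data] = β/(α−1) = 10.58260/6.30 = 1.6798.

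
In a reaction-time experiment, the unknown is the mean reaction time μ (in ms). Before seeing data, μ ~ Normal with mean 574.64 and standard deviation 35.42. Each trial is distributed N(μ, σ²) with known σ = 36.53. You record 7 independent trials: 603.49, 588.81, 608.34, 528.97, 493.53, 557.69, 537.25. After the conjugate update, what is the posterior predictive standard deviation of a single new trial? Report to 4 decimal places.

For Normal data with known variance σ², a Normal(μ₀, σ₀²) prior on μ is conjugate. Posterior precision = 1/σ₀² + n/σ²; posterior mean is the precision-weighted average of μ₀ and x̄.
σ₀² = 35.42² = 1254.5764, σ² = 36.53² = 1334.4409; σ² + n·σ₀² = 1334.4409 + 7·1254.5764 = 10116.4757.
Posterior precision = 1/σ₀² + n/σ² = 1/1254.5764 + 7/1334.4409 = (σ² + n·σ₀²)/(σ₀²σ²) = 10116.4757/(1254.5764·1334.4409); posterior variance σₙ² = σ₀²σ²/(σ² + n·σ₀²) = 1254.5764·1334.4409/10116.4757 = 165.488270.
Predictive variance for one new observation = σₙ² + σ² = 1254.5764·1334.4409/10116.4757 + 1334.4409 = σ²·(σ₀² + 10116.4757)/10116.4757 = 1334.4409·11371.0521/10116.4757 = 1499.929170; SD = √(1334.4409·11371.0521/10116.4757) = 38.7289.

38.7289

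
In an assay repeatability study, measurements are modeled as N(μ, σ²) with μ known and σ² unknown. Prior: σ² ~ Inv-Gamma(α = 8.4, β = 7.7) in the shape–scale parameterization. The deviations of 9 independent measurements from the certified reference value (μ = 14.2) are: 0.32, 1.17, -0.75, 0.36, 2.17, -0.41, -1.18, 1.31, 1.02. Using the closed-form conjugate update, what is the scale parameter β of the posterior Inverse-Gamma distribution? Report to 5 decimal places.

13.29465

With known mean μ and an Inverse-Gamma(α, β) prior on σ², the Normal likelihood is conjugate: posterior is Inv-Gamma(α + n/2, β + Σ(xᵢ−μ)²/2).
Σ(xᵢ−μ)² = (0.32)² + (1.17)² + (-0.75)² + (0.36)² + (2.17)² + (-0.41)² + (-1.18)² + (1.31)² + (1.02)² = 11.1893.
Posterior: Inv-Gamma(8.4 + 9/2, 7.7 + 11.1893/2) = Inv-Gamma(12.90, 13.29465).
Posterior β = 13.29465.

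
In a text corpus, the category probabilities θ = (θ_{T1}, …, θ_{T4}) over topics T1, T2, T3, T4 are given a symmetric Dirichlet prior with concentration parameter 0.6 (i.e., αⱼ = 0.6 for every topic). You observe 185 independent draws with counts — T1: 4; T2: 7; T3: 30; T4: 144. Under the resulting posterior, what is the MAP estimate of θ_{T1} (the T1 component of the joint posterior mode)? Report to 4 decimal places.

The Dirichlet prior is conjugate to the Multinomial likelihood: each posterior αⱼ = prior αⱼ + observed count nⱼ.
Posterior concentration: (4.6, 7.6, 30.6, 144.6), total = 187.4.
Joint mode component: (α_{T1}−1)/(Σα−K) = 3.6/183.4 = 0.0196.

0.0196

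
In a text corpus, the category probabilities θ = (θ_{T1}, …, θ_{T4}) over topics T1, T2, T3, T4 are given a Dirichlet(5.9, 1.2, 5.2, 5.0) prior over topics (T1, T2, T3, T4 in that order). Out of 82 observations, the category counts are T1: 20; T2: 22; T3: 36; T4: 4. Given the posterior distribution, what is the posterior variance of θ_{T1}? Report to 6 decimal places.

The Dirichlet prior is conjugate to the Multinomial likelihood: each posterior αⱼ = prior αⱼ + observed count nⱼ.
Posterior concentration: (25.9, 23.2, 41.2, 9.0), total = 99.3.
Var[θ_j] = α_j(Σα−α_j)/((Σα)²(Σα+1)) = 25.9·73.4/(99.3²·100.3) = 0.001922.

0.001922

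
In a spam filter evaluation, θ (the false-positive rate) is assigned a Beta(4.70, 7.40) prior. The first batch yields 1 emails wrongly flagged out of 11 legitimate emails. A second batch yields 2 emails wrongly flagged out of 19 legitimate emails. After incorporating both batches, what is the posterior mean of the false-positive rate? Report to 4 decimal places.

The Beta prior is conjugate to a Binomial/Bernoulli likelihood; the update adds successes to α and failures to β.
After batch 1: Beta(4.70+1, 7.40+10) = Beta(5.70, 17.40).
After batch 2: Beta(5.70+2, 17.40+17) = Beta(7.70, 34.40).
Posterior mean = α/(α+β) = 7.70/42.10 = 0.1829.

0.1829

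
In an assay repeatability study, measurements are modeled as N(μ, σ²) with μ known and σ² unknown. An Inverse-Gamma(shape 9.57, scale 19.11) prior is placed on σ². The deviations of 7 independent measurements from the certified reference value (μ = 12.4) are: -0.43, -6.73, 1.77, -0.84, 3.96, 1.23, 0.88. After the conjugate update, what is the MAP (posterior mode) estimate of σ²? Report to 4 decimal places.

3.7493

With known mean μ and an Inverse-Gamma(α, β) prior on σ², the Normal likelihood is conjugate: posterior is Inv-Gamma(α + n/2, β + Σ(xᵢ−μ)²/2).
Σ(xᵢ−μ)² = (-0.43)² + (-6.73)² + (1.77)² + (-0.84)² + (3.96)² + (1.23)² + (0.88)² = 67.2852.
Posterior: Inv-Gamma(9.57 + 7/2, 19.11 + 67.2852/2) = Inv-Gamma(13.07, 52.75260).
Mode = β/(α+1) = 52.75260/14.07 = 3.7493.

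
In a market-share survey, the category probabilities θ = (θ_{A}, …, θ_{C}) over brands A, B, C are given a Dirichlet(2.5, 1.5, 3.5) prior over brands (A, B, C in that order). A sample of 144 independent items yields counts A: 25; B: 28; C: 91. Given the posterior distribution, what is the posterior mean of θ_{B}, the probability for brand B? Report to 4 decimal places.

0.1947

The Dirichlet prior is conjugate to the Multinomial likelihood: each posterior αⱼ = prior αⱼ + observed count nⱼ.
Posterior concentration: (27.5, 29.5, 94.5), total = 151.5.
E[θ_{B}|data] = α_{B}/Σα = 29.5/151.5 = 0.1947.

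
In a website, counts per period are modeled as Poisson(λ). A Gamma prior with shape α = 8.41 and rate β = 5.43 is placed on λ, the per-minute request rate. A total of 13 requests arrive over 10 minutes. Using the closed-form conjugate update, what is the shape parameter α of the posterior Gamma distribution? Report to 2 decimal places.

With a Gamma(shape α, rate β) prior, the Poisson likelihood is conjugate: the posterior is Gamma(α + ΣXᵢ, β + n).
Posterior: Gamma(α+S, β+n) = Gamma(8.41+13, 5.43+10) = Gamma(21.41, 15.43).
Posterior α = 21.41.

21.41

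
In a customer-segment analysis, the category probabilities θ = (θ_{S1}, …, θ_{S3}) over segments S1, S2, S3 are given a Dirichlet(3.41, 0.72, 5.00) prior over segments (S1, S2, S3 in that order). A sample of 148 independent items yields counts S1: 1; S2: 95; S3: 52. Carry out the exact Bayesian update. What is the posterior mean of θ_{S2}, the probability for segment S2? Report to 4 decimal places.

The Dirichlet prior is conjugate to the Multinomial likelihood: each posterior αⱼ = prior αⱼ + observed count nⱼ.
Posterior concentration: (4.41, 95.72, 57.00), total = 157.13.
E[θ_{S2}|data] = α_{S2}/Σα = 95.72/157.13 = 0.6092.

0.6092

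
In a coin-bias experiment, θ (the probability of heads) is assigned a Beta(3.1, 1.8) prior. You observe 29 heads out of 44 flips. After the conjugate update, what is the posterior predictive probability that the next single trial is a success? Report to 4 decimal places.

0.6564

The Beta prior is conjugate to a Binomial/Bernoulli likelihood; the update adds successes to α and failures to β.
Posterior: Beta(α+k, β+n−k) = Beta(3.1+29, 1.8+15) = Beta(32.1, 16.8).
For a single future Bernoulli trial, P(success | data) = α/(α+β) = 0.6564.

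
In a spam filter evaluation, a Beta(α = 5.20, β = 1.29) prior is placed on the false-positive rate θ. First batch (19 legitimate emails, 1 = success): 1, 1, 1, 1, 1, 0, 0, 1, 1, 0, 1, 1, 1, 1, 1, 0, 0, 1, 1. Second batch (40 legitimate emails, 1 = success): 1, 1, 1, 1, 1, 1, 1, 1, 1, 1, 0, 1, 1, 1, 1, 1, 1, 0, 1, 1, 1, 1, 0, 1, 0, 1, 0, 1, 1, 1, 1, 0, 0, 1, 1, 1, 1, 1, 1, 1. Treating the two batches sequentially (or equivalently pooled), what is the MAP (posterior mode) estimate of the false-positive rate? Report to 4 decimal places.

0.8064

The Beta prior is conjugate to a Binomial/Bernoulli likelihood; the update adds successes to α and failures to β.
After batch 1: Beta(5.20+14, 1.29+5) = Beta(19.20, 6.29).
After batch 2: Beta(19.20+33, 6.29+7) = Beta(52.20, 13.29).
Mode of Beta(a,b) for a,b>1 is (a−1)/(a+b−2) = 51.20/63.49 = 0.8064.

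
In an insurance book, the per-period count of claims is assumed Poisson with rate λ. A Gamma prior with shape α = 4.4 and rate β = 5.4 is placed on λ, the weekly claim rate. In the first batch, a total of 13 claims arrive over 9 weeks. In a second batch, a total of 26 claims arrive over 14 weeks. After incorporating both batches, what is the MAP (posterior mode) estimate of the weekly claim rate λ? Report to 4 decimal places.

1.4930

With a Gamma(shape α, rate β) prior, the Poisson likelihood is conjugate: the posterior is Gamma(α + ΣXᵢ, β + n).
After batch 1: Gamma(α+S, β+n) = Gamma(4.4+13, 5.4+9) = Gamma(17.4, 14.4).
After batch 2: Gamma(α+S, β+n) = Gamma(17.4+26, 14.4+14) = Gamma(43.4, 28.4).
Mode of Gamma(α,β) for α≥1 is (α−1)/β = 42.4/28.4 = 1.4930.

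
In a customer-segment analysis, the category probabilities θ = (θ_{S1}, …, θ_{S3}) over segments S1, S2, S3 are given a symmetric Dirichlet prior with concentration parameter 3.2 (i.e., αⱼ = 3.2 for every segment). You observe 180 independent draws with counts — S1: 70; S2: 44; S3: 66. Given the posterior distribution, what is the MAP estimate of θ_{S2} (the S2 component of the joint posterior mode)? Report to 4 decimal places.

0.2476

The Dirichlet prior is conjugate to the Multinomial likelihood: each posterior αⱼ = prior αⱼ + observed count nⱼ.
Posterior concentration: (73.2, 47.2, 69.2), total = 189.6.
Joint mode component: (α_{S2}−1)/(Σα−K) = 46.2/186.6 = 0.2476.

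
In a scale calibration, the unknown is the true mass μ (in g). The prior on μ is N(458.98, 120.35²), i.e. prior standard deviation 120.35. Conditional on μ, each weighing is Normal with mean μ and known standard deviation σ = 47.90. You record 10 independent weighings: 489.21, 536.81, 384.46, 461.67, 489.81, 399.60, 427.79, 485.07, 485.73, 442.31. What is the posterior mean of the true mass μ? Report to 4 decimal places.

For Normal data with known variance σ², a Normal(μ₀, σ₀²) prior on μ is conjugate. Posterior precision = 1/σ₀² + n/σ²; posterior mean is the precision-weighted average of μ₀ and x̄.
Σxᵢ = 489.21 + 536.81 + 384.46 + 461.67 + 489.81 + 399.60 + 427.79 + 485.07 + 485.73 + 442.31 = 4602.46, so n·x̄ = 4602.46.
σ₀² = 120.35² = 14484.1225, σ² = 47.90² = 2294.41; σ² + n·σ₀² = 2294.41 + 10·14484.1225 = 147135.635.
Posterior mean = (μ₀/σ₀² + n·x̄/σ²)/(1/σ₀² + n/σ²) = (σ²·μ₀ + σ₀²·n·x̄)/(σ² + n·σ₀²) = (2294.41·458.98 + 14484.1225·4602.46)/147135.635 = 67715682.74315/147135.635 = 460.2263.

460.2263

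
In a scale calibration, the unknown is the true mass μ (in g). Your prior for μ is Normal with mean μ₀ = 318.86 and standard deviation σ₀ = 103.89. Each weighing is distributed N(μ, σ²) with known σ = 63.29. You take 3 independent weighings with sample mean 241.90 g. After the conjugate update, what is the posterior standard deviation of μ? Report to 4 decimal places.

For Normal data with known variance σ², a Normal(μ₀, σ₀²) prior on μ is conjugate. Posterior precision = 1/σ₀² + n/σ²; posterior mean is the precision-weighted average of μ₀ and x̄.
σ₀² = 103.89² = 10793.1321, σ² = 63.29² = 4005.6241; σ² + n·σ₀² = 4005.6241 + 3·10793.1321 = 36385.0204.
Posterior precision = 1/σ₀² + n/σ² = 1/10793.1321 + 3/4005.6241 = (σ² + n·σ₀²)/(σ₀²σ²) = 36385.0204/(10793.1321·4005.6241); posterior variance σₙ² = σ₀²σ²/(σ² + n·σ₀²) = 10793.1321·4005.6241/36385.0204 = 1188.215084.
Posterior SD = √σₙ² = √(10793.1321·4005.6241/36385.0204) = 34.4705.

34.4705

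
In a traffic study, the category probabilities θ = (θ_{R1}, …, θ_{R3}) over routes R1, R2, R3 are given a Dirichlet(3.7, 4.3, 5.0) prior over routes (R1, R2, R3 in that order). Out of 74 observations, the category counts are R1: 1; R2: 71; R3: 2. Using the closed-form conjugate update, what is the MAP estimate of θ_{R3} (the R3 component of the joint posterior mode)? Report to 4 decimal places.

The Dirichlet prior is conjugate to the Multinomial likelihood: each posterior αⱼ = prior αⱼ + observed count nⱼ.
Posterior concentration: (4.7, 75.3, 7.0), total = 87.0.
Joint mode component: (α_{R3}−1)/(Σα−K) = 6.0/84.0 = 0.0714.

0.0714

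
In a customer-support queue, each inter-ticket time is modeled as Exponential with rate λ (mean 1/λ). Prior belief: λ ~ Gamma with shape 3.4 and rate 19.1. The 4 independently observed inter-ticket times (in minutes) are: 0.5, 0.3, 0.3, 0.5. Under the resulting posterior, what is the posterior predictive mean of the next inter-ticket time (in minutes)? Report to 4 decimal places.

3.2344

With a Gamma(shape α, rate β) prior on the exponential rate λ, the posterior after n observations with total T = Σxᵢ is Gamma(α+n, β+T).
Sum of observations T = 1.6 minutes; n = 4.
Posterior: Gamma(3.4+4, 19.1+1.6) = Gamma(7.4, 20.7).
The predictive distribution for the next observation is Lomax; its mean is β/(α−1) = 20.7/6.4 = 3.2344.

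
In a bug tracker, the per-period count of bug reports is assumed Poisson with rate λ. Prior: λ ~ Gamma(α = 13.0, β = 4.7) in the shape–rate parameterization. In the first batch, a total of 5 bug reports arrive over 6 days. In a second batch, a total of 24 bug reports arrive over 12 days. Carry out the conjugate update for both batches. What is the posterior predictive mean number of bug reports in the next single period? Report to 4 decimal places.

With a Gamma(shape α, rate β) prior, the Poisson likelihood is conjugate: the posterior is Gamma(α + ΣXᵢ, β + n).
After batch 1: Gamma(α+S, β+n) = Gamma(13.0+5, 4.7+6) = Gamma(18.0, 10.7).
After batch 2: Gamma(α+S, β+n) = Gamma(18.0+24, 10.7+12) = Gamma(42.0, 22.7).
The predictive distribution for one future period is NegBinom with mean α/β = 1.8502.

1.8502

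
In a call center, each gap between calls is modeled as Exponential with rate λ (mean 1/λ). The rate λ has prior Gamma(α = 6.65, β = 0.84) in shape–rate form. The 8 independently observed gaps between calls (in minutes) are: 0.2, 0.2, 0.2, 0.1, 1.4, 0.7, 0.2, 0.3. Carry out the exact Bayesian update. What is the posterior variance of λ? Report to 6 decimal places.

With a Gamma(shape α, rate β) prior on the exponential rate λ, the posterior after n observations with total T = Σxᵢ is Gamma(α+n, β+T).
Sum of observations T = 3.3 minutes; n = 8.
Posterior: Gamma(6.65+8, 0.84+3.3) = Gamma(14.65, 4.14).
Var = α/β² = 0.854746.

0.854746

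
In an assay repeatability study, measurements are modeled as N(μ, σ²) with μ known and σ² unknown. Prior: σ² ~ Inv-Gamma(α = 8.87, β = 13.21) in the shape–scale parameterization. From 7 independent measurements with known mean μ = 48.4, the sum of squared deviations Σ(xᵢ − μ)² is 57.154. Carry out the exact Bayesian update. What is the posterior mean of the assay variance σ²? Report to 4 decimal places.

3.6752

With known mean μ and an Inverse-Gamma(α, β) prior on σ², the Normal likelihood is conjugate: posterior is Inv-Gamma(α + n/2, β + Σ(xᵢ−μ)²/2).
Posterior: Inv-Gamma(8.87 + 7/2, 13.21 + 57.154/2) = Inv-Gamma(12.37, 41.7870).
E[σ²|data] = β/(α−1) = 41.7870/11.37 = 3.6752.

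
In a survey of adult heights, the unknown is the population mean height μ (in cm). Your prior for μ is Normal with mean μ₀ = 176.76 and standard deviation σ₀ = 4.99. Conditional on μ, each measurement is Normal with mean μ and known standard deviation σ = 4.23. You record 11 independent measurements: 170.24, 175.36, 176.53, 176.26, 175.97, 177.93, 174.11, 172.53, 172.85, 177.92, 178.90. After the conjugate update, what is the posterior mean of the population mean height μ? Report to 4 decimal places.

For Normal data with known variance σ², a Normal(μ₀, σ₀²) prior on μ is conjugate. Posterior precision = 1/σ₀² + n/σ²; posterior mean is the precision-weighted average of μ₀ and x̄.
Σxᵢ = 170.24 + 175.36 + 176.53 + 176.26 + 175.97 + 177.93 + 174.11 + 172.53 + 172.85 + 177.92 + 178.90 = 1928.6, so n·x̄ = 1928.6.
σ₀² = 4.99² = 24.9001, σ² = 4.23² = 17.8929; σ² + n·σ₀² = 17.8929 + 11·24.9001 = 291.794.
Posterior mean = (μ₀/σ₀² + n·x̄/σ²)/(1/σ₀² + n/σ²) = (σ²·μ₀ + σ₀²·n·x̄)/(σ² + n·σ₀²) = (17.8929·176.76 + 24.9001·1928.6)/291.794 = 51185.081864/291.794 = 175.4151.

175.4151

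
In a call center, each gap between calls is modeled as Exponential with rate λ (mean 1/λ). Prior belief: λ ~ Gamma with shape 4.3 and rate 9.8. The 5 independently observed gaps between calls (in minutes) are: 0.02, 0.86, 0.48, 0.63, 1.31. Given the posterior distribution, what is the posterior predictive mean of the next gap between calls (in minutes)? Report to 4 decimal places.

1.5783

With a Gamma(shape α, rate β) prior on the exponential rate λ, the posterior after n observations with total T = Σxᵢ is Gamma(α+n, β+T).
Sum of observations T = 3.30 minutes; n = 5.
Posterior: Gamma(4.3+5, 9.8+3.30) = Gamma(9.3, 13.10).
The predictive distribution for the next observation is Lomax; its mean is β/(α−1) = 13.10/8.3 = 1.5783.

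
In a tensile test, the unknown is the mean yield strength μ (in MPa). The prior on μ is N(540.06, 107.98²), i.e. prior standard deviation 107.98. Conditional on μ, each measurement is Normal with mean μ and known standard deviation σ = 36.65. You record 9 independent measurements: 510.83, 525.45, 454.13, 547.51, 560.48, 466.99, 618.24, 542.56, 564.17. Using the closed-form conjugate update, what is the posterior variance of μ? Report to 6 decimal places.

For Normal data with known variance σ², a Normal(μ₀, σ₀²) prior on μ is conjugate. Posterior precision = 1/σ₀² + n/σ²; posterior mean is the precision-weighted average of μ₀ and x̄.
σ₀² = 107.98² = 11659.6804, σ² = 36.65² = 1343.2225; σ² + n·σ₀² = 1343.2225 + 9·11659.6804 = 106280.3461.
Posterior precision = 1/σ₀² + n/σ² = 1/11659.6804 + 9/1343.2225 = (σ² + n·σ₀²)/(σ₀²σ²) = 106280.3461/(11659.6804·1343.2225); posterior variance σₙ² = σ₀²σ²/(σ² + n·σ₀²) = 11659.6804·1343.2225/106280.3461 = 147.360689.

147.360689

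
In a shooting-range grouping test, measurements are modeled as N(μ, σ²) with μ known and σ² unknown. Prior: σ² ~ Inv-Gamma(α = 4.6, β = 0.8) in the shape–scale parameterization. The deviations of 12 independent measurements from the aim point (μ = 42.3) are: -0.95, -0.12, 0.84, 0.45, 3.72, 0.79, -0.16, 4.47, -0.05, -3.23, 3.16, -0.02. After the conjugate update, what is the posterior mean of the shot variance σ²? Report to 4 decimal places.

3.0373

With known mean μ and an Inverse-Gamma(α, β) prior on σ², the Normal likelihood is conjugate: posterior is Inv-Gamma(α + n/2, β + Σ(xᵢ−μ)²/2).
Σ(xᵢ−μ)² = (-0.95)² + (-0.12)² + (0.84)² + (0.45)² + (3.72)² + (0.79)² + (-0.16)² + (4.47)² + (-0.05)² + (-3.23)² + (3.16)² + (-0.02)² = 56.7154.
Posterior: Inv-Gamma(4.6 + 12/2, 0.8 + 56.7154/2) = Inv-Gamma(10.60, 29.15770).
E[σ²|data] = β/(α−1) = 29.15770/9.60 = 3.0373.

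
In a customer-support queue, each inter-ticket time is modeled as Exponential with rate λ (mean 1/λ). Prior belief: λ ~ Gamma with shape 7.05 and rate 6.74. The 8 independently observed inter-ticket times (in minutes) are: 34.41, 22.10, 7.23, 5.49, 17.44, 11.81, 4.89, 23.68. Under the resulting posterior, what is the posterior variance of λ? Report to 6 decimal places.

With a Gamma(shape α, rate β) prior on the exponential rate λ, the posterior after n observations with total T = Σxᵢ is Gamma(α+n, β+T).
Sum of observations T = 127.05 minutes; n = 8.
Posterior: Gamma(7.05+8, 6.74+127.05) = Gamma(15.05, 133.79).
Var = α/β² = 0.000841.

0.000841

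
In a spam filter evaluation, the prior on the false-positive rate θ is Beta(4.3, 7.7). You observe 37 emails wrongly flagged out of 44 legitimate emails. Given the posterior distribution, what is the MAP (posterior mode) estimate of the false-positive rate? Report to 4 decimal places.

The Beta prior is conjugate to a Binomial/Bernoulli likelihood; the update adds successes to α and failures to β.
Posterior: Beta(α+k, β+n−k) = Beta(4.3+37, 7.7+7) = Beta(41.3, 14.7).
Mode of Beta(a,b) for a,b>1 is (a−1)/(a+b−2) = 40.3/54.0 = 0.7463.

0.7463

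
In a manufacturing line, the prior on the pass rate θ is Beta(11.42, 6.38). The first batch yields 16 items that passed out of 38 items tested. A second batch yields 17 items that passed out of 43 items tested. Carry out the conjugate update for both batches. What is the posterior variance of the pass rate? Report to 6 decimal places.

0.002480

The Beta prior is conjugate to a Binomial/Bernoulli likelihood; the update adds successes to α and failures to β.
After batch 1: Beta(11.42+16, 6.38+22) = Beta(27.42, 28.38).
After batch 2: Beta(27.42+17, 28.38+26) = Beta(44.42, 54.38).
Var = αβ/((α+β)²(α+β+1)) = 44.42·54.38/(98.80²·99.80) = 0.002480.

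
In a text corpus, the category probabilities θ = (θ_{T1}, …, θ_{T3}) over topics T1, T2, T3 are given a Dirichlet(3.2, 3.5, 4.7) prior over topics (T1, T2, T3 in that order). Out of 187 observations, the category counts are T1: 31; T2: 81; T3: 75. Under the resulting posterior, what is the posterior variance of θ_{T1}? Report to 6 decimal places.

0.000715

The Dirichlet prior is conjugate to the Multinomial likelihood: each posterior αⱼ = prior αⱼ + observed count nⱼ.
Posterior concentration: (34.2, 84.5, 79.7), total = 198.4.
Var[θ_j] = α_j(Σα−α_j)/((Σα)²(Σα+1)) = 34.2·164.2/(198.4²·199.4) = 0.000715.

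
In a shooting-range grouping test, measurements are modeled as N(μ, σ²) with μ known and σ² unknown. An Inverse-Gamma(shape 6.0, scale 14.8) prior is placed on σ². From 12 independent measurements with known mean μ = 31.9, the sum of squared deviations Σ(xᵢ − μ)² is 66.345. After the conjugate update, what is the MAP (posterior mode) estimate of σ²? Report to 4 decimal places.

3.6902

With known mean μ and an Inverse-Gamma(α, β) prior on σ², the Normal likelihood is conjugate: posterior is Inv-Gamma(α + n/2, β + Σ(xᵢ−μ)²/2).
Posterior: Inv-Gamma(6.0 + 12/2, 14.8 + 66.345/2) = Inv-Gamma(12.00, 47.9725).
Mode = β/(α+1) = 47.9725/13.00 = 3.6902.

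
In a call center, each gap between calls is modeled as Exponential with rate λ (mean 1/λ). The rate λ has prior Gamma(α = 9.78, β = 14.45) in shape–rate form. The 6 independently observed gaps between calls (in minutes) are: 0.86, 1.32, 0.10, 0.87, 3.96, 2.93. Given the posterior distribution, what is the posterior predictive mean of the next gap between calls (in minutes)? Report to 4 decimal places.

1.6570

With a Gamma(shape α, rate β) prior on the exponential rate λ, the posterior after n observations with total T = Σxᵢ is Gamma(α+n, β+T).
Sum of observations T = 10.04 minutes; n = 6.
Posterior: Gamma(9.78+6, 14.45+10.04) = Gamma(15.78, 24.49).
The predictive distribution for the next observation is Lomax; its mean is β/(α−1) = 24.49/14.78 = 1.6570.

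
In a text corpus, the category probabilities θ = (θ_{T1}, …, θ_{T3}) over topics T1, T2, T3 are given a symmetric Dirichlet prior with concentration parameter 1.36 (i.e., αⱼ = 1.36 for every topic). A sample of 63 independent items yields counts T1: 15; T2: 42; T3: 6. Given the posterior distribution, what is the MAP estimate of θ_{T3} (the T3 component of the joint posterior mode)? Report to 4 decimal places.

The Dirichlet prior is conjugate to the Multinomial likelihood: each posterior αⱼ = prior αⱼ + observed count nⱼ.
Posterior concentration: (16.36, 43.36, 7.36), total = 67.08.
Joint mode component: (α_{T3}−1)/(Σα−K) = 6.36/64.08 = 0.0993.

0.0993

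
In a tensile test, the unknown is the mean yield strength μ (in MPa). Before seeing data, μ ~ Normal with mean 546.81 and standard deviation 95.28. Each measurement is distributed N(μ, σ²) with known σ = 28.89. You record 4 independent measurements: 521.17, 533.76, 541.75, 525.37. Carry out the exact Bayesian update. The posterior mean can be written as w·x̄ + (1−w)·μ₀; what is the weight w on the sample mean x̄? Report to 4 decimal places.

For Normal data with known variance σ², a Normal(μ₀, σ₀²) prior on μ is conjugate. Posterior precision = 1/σ₀² + n/σ²; posterior mean is the precision-weighted average of μ₀ and x̄.
σ₀² = 95.28² = 9078.2784, σ² = 28.89² = 834.6321. Prior precision 1/σ₀² = 1/9078.2784; data precision n/σ² = 4/834.6321.
w = (n/σ²)/(1/σ₀² + n/σ²) = n·σ₀²/(σ² + n·σ₀²) = 4·9078.2784/(834.6321 + 4·9078.2784) = 36313.1136/37147.7457 = 0.9775.

0.9775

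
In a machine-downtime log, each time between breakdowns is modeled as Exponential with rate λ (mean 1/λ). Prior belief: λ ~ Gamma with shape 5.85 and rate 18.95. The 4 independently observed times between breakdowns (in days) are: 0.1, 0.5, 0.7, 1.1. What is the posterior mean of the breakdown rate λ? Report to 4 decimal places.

With a Gamma(shape α, rate β) prior on the exponential rate λ, the posterior after n observations with total T = Σxᵢ is Gamma(α+n, β+T).
Sum of observations T = 2.4 days; n = 4.
Posterior: Gamma(5.85+4, 18.95+2.4) = Gamma(9.85, 21.35).
Posterior mean of λ = α/β = 9.85/21.35 = 0.4614.

0.4614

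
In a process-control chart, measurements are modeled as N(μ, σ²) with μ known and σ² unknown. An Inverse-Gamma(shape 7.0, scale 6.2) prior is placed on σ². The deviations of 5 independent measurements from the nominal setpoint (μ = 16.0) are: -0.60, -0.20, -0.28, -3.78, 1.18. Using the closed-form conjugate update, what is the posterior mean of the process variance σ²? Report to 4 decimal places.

With known mean μ and an Inverse-Gamma(α, β) prior on σ², the Normal likelihood is conjugate: posterior is Inv-Gamma(α + n/2, β + Σ(xᵢ−μ)²/2).
Σ(xᵢ−μ)² = (-0.60)² + (-0.20)² + (-0.28)² + (-3.78)² + (1.18)² = 16.1592.
Posterior: Inv-Gamma(7.0 + 5/2, 6.2 + 16.1592/2) = Inv-Gamma(9.50, 14.27960).
E[σ²|data] = β/(α−1) = 14.27960/8.50 = 1.6800.

1.6800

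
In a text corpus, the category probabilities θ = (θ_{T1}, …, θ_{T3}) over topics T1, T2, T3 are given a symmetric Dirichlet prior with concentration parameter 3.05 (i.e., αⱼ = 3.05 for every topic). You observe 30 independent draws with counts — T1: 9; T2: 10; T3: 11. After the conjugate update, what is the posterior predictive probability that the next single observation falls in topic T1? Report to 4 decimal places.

0.3078

The Dirichlet prior is conjugate to the Multinomial likelihood: each posterior αⱼ = prior αⱼ + observed count nⱼ.
Posterior concentration: (12.05, 13.05, 14.05), total = 39.15.
P(next = T1 | data) = α_{T1}/Σα = 0.3078.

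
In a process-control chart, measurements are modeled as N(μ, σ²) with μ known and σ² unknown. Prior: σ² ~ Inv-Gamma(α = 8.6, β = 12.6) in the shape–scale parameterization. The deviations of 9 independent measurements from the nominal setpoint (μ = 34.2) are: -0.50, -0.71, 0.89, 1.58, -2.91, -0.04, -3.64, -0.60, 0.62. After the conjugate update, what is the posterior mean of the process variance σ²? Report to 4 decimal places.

2.1366

With known mean μ and an Inverse-Gamma(α, β) prior on σ², the Normal likelihood is conjugate: posterior is Inv-Gamma(α + n/2, β + Σ(xᵢ−μ)²/2).
Σ(xᵢ−μ)² = (-0.50)² + (-0.71)² + (0.89)² + (1.58)² + (-2.91)² + (-0.04)² + (-3.64)² + (-0.60)² + (0.62)² = 26.5063.
Posterior: Inv-Gamma(8.6 + 9/2, 12.6 + 26.5063/2) = Inv-Gamma(13.10, 25.85315).
E[σ²|data] = β/(α−1) = 25.85315/12.10 = 2.1366.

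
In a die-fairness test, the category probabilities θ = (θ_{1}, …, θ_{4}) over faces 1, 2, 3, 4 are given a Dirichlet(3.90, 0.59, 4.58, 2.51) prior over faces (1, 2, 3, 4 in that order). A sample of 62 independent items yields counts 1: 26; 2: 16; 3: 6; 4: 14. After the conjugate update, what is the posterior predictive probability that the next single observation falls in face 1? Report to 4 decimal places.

The Dirichlet prior is conjugate to the Multinomial likelihood: each posterior αⱼ = prior αⱼ + observed count nⱼ.
Posterior concentration: (29.90, 16.59, 10.58, 16.51), total = 73.58.
P(next = 1 | data) = α_{1}/Σα = 0.4064.

0.4064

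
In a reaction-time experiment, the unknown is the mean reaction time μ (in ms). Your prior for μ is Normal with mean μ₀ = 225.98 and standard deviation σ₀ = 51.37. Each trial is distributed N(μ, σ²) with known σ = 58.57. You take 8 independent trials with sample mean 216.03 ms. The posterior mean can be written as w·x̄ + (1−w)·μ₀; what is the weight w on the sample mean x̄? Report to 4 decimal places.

0.8602

For Normal data with known variance σ², a Normal(μ₀, σ₀²) prior on μ is conjugate. Posterior precision = 1/σ₀² + n/σ²; posterior mean is the precision-weighted average of μ₀ and x̄.
σ₀² = 51.37² = 2638.8769, σ² = 58.57² = 3430.4449. Prior precision 1/σ₀² = 1/2638.8769; data precision n/σ² = 8/3430.4449.
w = (n/σ²)/(1/σ₀² + n/σ²) = n·σ₀²/(σ² + n·σ₀²) = 8·2638.8769/(3430.4449 + 8·2638.8769) = 21111.0152/24541.4601 = 0.8602.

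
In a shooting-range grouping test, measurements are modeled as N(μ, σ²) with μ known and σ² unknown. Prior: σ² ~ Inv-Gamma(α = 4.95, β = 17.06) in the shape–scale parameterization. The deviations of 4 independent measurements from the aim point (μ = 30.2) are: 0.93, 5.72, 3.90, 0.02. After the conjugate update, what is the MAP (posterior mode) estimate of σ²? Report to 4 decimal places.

With known mean μ and an Inverse-Gamma(α, β) prior on σ², the Normal likelihood is conjugate: posterior is Inv-Gamma(α + n/2, β + Σ(xᵢ−μ)²/2).
Σ(xᵢ−μ)² = (0.93)² + (5.72)² + (3.90)² + (0.02)² = 48.7937.
Posterior: Inv-Gamma(4.95 + 4/2, 17.06 + 48.7937/2) = Inv-Gamma(6.95, 41.45685).
Mode = β/(α+1) = 41.45685/7.95 = 5.2147.

5.2147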